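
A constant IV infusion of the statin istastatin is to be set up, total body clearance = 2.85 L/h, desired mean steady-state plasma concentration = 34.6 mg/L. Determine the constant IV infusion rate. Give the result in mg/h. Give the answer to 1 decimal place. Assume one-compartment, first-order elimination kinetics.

98.6 mg/h

At steady state, infusion rate R₀ = Css × CL = 34.6 × 2.850 = 98.61 mg/h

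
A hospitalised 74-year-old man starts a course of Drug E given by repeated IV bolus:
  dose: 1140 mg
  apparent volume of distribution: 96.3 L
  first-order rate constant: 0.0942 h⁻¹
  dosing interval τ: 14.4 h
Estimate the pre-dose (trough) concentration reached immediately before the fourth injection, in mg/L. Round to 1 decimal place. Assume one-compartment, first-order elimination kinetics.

C₀ per dose = Dose / Vd = 1140 / 96.3 = 11.84 mg/L
Fraction remaining after one interval: r = e^(−kτ) = e^(−0.09420 × 14.4) = 0.2576
Before dose 4, 3 doses have been given (aged 1τ, 2τ, 3τ).
C_trough = C₀ × (r + r² + … + r^3) = C₀ × r(1−r^3)/(1−r)
        = 11.84 × 0.2576 × (1 − 0.01709) / (1 − 0.2576) = 4.038 mg/L

4.0 mg/L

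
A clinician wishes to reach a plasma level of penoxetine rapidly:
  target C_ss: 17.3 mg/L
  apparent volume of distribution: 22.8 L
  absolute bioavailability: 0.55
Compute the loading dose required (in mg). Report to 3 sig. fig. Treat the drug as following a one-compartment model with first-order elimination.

717 mg

LD = Css × Vd / F = 17.3 × 22.8 / 0.55 = 717.2 mg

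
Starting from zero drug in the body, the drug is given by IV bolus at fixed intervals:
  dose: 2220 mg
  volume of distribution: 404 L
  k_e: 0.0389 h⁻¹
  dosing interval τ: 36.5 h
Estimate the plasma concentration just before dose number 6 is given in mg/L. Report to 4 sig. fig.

C₀ per dose = Dose / Vd = 2220 / 404 = 5.495 mg/L
Fraction remaining after one interval: r = e^(−kτ) = e^(−0.03890 × 36.5) = 0.2418
Before dose 6, 5 doses have been given (aged 1τ, 2τ, 3τ, 4τ, 5τ).
C_trough = C₀ × (r + r² + … + r^5) = C₀ × r(1−r^5)/(1−r)
        = 5.495 × 0.2418 × (1 − 0.0008266) / (1 − 0.2418) = 1.751 mg/L

1.751 mg/L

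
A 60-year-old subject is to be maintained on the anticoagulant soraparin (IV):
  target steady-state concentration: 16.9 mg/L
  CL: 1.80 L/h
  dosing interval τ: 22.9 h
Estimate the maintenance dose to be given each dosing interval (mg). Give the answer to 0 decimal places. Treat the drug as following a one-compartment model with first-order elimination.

697 mg

At steady state, Dose/τ = Css × CL.
Dose = Css × CL × τ = 16.9 × 1.800 × 22.9 = 696.6 mg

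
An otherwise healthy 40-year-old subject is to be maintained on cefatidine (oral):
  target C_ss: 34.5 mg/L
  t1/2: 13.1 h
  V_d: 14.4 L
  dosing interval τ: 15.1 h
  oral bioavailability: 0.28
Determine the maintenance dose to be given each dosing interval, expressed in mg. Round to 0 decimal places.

1418 mg

k = ln2 / t½ = 0.693147 / 13.1 = 0.05291 h⁻¹
CL = k × Vd = 0.05291 × 14.4 = 0.7619 L/h
At steady state, F × (Dose/τ) = Css × CL.
Dose = Css × CL × τ / F = 34.5 × 0.7619 × 15.1 / 0.28 = 1418 mg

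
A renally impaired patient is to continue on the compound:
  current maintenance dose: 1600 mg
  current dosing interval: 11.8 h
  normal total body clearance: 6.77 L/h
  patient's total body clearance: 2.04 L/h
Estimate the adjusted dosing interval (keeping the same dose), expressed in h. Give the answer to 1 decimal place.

39.2 h

To keep the same average steady-state level, dosing rate must scale with clearance.
CL ratio = 2.04 / 6.77 = 0.3013
New interval (same dose) = 11.8 / 0.3013 = 39.16 h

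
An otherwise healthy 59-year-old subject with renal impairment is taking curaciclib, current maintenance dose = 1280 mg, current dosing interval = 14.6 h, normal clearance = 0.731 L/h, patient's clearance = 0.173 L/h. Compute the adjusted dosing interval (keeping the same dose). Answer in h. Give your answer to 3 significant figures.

To keep the same average steady-state level, dosing rate must scale with clearance.
CL ratio = 0.173 / 0.731 = 0.2367
New interval (same dose) = 14.6 / 0.2367 = 61.68 h

61.7 h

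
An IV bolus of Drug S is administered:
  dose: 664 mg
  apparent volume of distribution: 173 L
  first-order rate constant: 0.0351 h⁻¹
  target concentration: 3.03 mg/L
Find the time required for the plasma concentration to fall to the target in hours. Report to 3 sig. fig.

C₀ = Dose / Vd = 664.0 / 173 = 3.838 mg/L
t = ln(C₀ / C) / k = ln(3.838 / 3.03) / 0.03510
  = ln(1.267) / 0.03510 = 0.2367 / 0.03510 = 6.744 h

6.74 h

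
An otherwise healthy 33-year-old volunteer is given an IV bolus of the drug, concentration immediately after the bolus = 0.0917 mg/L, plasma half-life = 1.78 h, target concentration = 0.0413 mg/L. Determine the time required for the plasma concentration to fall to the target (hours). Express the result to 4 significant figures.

k = ln2 / t½ = 0.693147 / 1.78 = 0.3894 h⁻¹
t = ln(C₀ / C) / k = ln(0.09170 / 0.0413) / 0.3894
  = ln(2.220) / 0.3894 = 0.7975 / 0.3894 = 2.048 h

2.048 h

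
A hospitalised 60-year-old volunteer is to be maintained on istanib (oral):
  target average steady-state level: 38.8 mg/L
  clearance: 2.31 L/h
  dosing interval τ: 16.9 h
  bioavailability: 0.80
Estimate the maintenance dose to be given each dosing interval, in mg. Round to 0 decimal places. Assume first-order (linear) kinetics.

1893 mg

At steady state, F × (Dose/τ) = Css × CL.
Dose = Css × CL × τ / F = 38.8 × 2.310 × 16.9 / 0.80 = 1893 mg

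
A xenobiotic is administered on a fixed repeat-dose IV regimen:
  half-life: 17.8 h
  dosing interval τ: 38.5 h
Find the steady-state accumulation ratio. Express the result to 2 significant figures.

1.3

k = ln2 / t½ = 0.693147 / 17.8 = 0.03894 h⁻¹
e^(−kτ) = e^(−0.03894 × 38.5) = 0.2233
Accumulation ratio R = 1 / (1 − e^(−kτ)) = 1 / (1 − 0.2233) = 1.287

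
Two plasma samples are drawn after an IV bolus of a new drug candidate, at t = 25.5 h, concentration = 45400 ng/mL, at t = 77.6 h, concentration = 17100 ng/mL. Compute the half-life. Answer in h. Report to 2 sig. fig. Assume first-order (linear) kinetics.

37 h

k = ln(C₁/C₂) / (t₂ − t₁) = ln(45400/17100) / (77.6 − 25.5)
  = 0.9764 / 52.10 = 0.01874 h⁻¹
t½ = ln2 / k = 0.693147 / 0.01874 = 36.99 h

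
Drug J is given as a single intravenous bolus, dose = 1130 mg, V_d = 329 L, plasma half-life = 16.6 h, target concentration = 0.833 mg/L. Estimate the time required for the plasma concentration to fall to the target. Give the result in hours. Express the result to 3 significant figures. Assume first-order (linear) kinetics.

33.9 h

C₀ = Dose / Vd = 1130 / 329 = 3.435 mg/L
k = ln2 / t½ = 0.693147 / 16.6 = 0.04176 h⁻¹
t = ln(C₀ / C) / k = ln(3.435 / 0.833) / 0.04176
  = ln(4.124) / 0.04176 = 1.417 / 0.04176 = 33.93 h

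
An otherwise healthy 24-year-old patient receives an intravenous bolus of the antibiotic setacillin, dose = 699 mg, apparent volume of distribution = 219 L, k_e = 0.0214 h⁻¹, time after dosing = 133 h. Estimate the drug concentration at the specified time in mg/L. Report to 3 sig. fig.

0.185 mg/L

C₀ = Dose / Vd = 699.0 / 219 = 3.192 mg/L
C = C₀ · e^(−k·t) = 3.192 × e^(−0.02140 × 133)
  = 3.192 × 0.05806 = 0.1853 mg/L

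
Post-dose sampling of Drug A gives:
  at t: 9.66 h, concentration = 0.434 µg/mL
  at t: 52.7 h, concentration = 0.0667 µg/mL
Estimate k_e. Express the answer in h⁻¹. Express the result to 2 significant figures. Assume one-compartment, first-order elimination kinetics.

k = ln(C₁/C₂) / (t₂ − t₁) = ln(0.434/0.0667) / (52.7 − 9.66)
  = 1.873 / 43.04 = 0.04352 h⁻¹

0.044 h⁻¹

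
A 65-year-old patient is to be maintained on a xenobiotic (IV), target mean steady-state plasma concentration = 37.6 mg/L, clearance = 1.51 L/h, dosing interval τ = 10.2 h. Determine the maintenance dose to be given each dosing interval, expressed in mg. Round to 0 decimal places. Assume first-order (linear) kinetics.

579 mg

At steady state, Dose/τ = Css × CL.
Dose = Css × CL × τ = 37.6 × 1.510 × 10.2 = 579.1 mg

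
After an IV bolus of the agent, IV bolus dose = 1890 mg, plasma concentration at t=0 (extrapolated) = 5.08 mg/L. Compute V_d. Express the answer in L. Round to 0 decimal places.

Vd = Dose / C₀ = 1890 / 5.08 = 372.0 L

372 L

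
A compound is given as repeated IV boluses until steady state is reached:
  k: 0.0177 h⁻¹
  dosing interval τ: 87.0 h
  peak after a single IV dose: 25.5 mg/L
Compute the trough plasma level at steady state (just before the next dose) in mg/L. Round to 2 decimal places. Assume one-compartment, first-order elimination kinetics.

6.96 mg/L

e^(−kτ) = e^(−0.01770 × 87.0) = 0.2144
Accumulation ratio R = 1 / (1 − e^(−kτ)) = 1 / (1 − 0.2144) = 1.273
Steady-state trough = C₀ × R × e^(−kτ) = 25.5 × 1.273 × 0.2144 = 6.960 mg/L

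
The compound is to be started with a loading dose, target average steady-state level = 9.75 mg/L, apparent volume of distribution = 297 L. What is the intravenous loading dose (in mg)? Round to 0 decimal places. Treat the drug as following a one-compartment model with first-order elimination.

2896 mg

LD = Css × Vd = 9.75 × 297 = 2896 mg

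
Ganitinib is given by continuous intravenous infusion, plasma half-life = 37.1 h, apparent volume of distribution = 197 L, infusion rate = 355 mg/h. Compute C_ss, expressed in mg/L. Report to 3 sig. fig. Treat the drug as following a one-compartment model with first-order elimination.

96.5 mg/L

k = ln2 / t½ = 0.693147 / 37.1 = 0.01868 h⁻¹
CL = k × Vd = 0.01868 × 197 = 3.680 L/h
At steady state Css = R₀ / CL = 355 / 3.680 = 96.47 mg/L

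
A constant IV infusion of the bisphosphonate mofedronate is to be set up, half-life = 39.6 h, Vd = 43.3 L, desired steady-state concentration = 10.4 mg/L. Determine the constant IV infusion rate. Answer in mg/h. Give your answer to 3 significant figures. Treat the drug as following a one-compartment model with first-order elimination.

7.88 mg/h

k = ln2 / t½ = 0.693147 / 39.6 = 0.01750 h⁻¹
CL = k × Vd = 0.01750 × 43.3 = 0.7578 L/h
At steady state, infusion rate R₀ = Css × CL = 10.4 × 0.7578 = 7.881 mg/h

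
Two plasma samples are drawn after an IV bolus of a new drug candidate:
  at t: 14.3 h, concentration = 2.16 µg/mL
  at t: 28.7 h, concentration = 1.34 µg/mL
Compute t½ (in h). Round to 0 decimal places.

k = ln(C₁/C₂) / (t₂ − t₁) = ln(2.16/1.34) / (28.7 − 14.3)
  = 0.4774 / 14.40 = 0.03315 h⁻¹
t½ = ln2 / k = 0.693147 / 0.03315 = 20.91 h

21 h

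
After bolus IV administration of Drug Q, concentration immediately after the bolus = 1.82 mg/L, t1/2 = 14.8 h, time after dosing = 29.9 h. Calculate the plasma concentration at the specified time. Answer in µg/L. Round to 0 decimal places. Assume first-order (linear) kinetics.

k = ln2 / t½ = 0.693147 / 14.8 = 0.04683 h⁻¹
C = C₀ · e^(−k·t) = 1.820 × e^(−0.04683 × 29.9)
  = 1.820 × 0.2465 = 0.4486 mg/L
Convert: 0.4486 mg/L × 1000 = 448.6 µg/L

449 µg/L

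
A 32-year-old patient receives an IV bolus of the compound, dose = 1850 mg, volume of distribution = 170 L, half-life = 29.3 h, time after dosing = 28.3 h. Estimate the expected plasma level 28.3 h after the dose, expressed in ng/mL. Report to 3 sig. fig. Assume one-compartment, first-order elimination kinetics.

C₀ = Dose / Vd = 1850 / 170 = 10.88 mg/L
k = ln2 / t½ = 0.693147 / 29.3 = 0.02366 h⁻¹
C = C₀ · e^(−k·t) = 10.88 × e^(−0.02366 × 28.3)
  = 10.88 × 0.5119 = 5.569 mg/L
Convert: 5.569 mg/L × 1000 = 5569 ng/mL

5570 ng/mL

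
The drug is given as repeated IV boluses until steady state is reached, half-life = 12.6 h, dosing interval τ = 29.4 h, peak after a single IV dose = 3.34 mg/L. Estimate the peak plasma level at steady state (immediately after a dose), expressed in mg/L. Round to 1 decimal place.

k = ln2 / t½ = 0.693147 / 12.6 = 0.05501 h⁻¹
e^(−kτ) = e^(−0.05501 × 29.4) = 0.1984
Accumulation ratio R = 1 / (1 − e^(−kτ)) = 1 / (1 − 0.1984) = 1.248
Steady-state peak = C₀ × R = 3.34 × 1.248 = 4.168 mg/L

4.2 mg/L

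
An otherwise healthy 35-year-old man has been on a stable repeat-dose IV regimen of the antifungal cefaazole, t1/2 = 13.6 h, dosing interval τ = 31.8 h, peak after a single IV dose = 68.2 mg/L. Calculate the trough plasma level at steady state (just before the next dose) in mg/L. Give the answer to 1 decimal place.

16.8 mg/L

k = ln2 / t½ = 0.693147 / 13.6 = 0.05097 h⁻¹
e^(−kτ) = e^(−0.05097 × 31.8) = 0.1977
Accumulation ratio R = 1 / (1 − e^(−kτ)) = 1 / (1 − 0.1977) = 1.246
Steady-state trough = C₀ × R × e^(−kτ) = 68.2 × 1.246 × 0.1977 = 16.80 mg/L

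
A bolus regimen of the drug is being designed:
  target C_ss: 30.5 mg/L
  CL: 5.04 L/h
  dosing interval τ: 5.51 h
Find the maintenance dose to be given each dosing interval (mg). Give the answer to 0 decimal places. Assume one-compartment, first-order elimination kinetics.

At steady state, Dose/τ = Css × CL.
Dose = Css × CL × τ = 30.5 × 5.040 × 5.51 = 847.0 mg

847 mg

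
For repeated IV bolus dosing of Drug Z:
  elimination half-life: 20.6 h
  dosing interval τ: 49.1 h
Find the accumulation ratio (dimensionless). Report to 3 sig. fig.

k = ln2 / t½ = 0.693147 / 20.6 = 0.03365 h⁻¹
e^(−kτ) = e^(−0.03365 × 49.1) = 0.1916
Accumulation ratio R = 1 / (1 − e^(−kτ)) = 1 / (1 − 0.1916) = 1.237

1.24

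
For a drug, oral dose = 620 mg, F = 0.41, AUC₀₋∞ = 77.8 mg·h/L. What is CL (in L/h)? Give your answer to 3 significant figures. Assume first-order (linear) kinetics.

CL = F·Dose / AUC = 0.41 × 620 / 77.8 = 3.267 L/h

3.27 L/h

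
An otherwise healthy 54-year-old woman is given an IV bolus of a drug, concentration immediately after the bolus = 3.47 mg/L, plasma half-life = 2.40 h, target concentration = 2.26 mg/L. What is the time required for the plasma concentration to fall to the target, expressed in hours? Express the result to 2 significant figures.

k = ln2 / t½ = 0.693147 / 2.40 = 0.2888 h⁻¹
t = ln(C₀ / C) / k = ln(3.470 / 2.26) / 0.2888
  = ln(1.535) / 0.2888 = 0.4285 / 0.2888 = 1.484 h

1.5 h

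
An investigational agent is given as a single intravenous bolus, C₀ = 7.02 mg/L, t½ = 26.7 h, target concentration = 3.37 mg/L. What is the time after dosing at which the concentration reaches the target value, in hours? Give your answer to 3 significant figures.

k = ln2 / t½ = 0.693147 / 26.7 = 0.02596 h⁻¹
t = ln(C₀ / C) / k = ln(7.020 / 3.37) / 0.02596
  = ln(2.083) / 0.02596 = 0.7338 / 0.02596 = 28.27 h

28.3 h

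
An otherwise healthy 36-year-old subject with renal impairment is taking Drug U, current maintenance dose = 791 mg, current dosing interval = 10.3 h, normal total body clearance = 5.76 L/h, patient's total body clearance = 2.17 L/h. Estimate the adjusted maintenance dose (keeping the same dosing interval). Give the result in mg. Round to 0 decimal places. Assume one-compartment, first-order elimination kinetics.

298 mg

To keep the same average steady-state level, dosing rate must scale with clearance.
CL ratio = 2.17 / 5.76 = 0.3767
New dose (same interval) = 791 × 0.3767 = 298.0 mg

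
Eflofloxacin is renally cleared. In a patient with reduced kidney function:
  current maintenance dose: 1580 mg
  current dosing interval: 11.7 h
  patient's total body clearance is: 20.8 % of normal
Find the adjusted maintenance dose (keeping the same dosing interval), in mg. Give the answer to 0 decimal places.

To keep the same average steady-state level, dosing rate must scale with clearance.
CL ratio = 20.8 / 100 = 0.2080
New dose (same interval) = 1580 × 0.2080 = 328.6 mg

329 mg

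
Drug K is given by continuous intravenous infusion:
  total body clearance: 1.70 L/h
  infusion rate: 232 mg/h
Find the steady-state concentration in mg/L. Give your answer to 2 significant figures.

140 mg/L

At steady state Css = R₀ / CL = 232 / 1.700 = 136.5 mg/L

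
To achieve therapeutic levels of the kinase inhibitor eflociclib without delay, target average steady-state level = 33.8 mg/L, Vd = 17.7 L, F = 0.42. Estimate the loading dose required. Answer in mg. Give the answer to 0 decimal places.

1424 mg

LD = Css × Vd / F = 33.8 × 17.7 / 0.42 = 1424 mg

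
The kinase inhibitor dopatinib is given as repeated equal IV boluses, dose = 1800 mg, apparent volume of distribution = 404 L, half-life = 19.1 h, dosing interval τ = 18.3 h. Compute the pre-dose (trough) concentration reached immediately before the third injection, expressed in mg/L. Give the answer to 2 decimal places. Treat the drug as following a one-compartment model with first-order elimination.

C₀ per dose = Dose / Vd = 1800 / 404 = 4.455 mg/L
k = ln2 / t½ = 0.693147 / 19.1 = 0.03629 h⁻¹
Fraction remaining after one interval: r = e^(−kτ) = e^(−0.03629 × 18.3) = 0.5147
Before dose 3, 2 doses have been given (aged 1τ, 2τ).
C_trough = C₀ × (r + r²) = 4.455 × (0.5147 + 0.2649) = 3.473 mg/L

3.47 mg/L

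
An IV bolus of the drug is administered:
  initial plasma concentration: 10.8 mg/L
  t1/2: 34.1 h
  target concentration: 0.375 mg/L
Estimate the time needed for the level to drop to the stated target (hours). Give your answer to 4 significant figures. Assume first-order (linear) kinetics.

165.3 h

k = ln2 / t½ = 0.693147 / 34.1 = 0.02033 h⁻¹
t = ln(C₀ / C) / k = ln(10.80 / 0.375) / 0.02033
  = ln(28.80) / 0.02033 = 3.360 / 0.02033 = 165.3 h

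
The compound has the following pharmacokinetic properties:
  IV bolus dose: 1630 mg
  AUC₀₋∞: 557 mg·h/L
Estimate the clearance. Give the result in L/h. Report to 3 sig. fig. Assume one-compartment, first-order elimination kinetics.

2.93 L/h

CL = Dose / AUC = 1630 / 557 = 2.926 L/h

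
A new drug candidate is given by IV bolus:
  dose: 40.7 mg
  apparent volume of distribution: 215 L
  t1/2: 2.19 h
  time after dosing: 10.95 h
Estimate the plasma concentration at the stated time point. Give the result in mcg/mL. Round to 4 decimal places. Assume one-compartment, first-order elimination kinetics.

0.0059 mcg/mL

C₀ = Dose / Vd = 40.70 / 215 = 0.1893 mg/L
k = ln2 / t½ = 0.693147 / 2.19 = 0.3165 h⁻¹
t / t½ = 10.95 / 2.19 = 5 half-lives
C = C₀ × (1/2)^5 = 0.1893 × 0.03125 = 0.005916 mg/L
(0.005916 mg/L = 0.005916 mcg/mL)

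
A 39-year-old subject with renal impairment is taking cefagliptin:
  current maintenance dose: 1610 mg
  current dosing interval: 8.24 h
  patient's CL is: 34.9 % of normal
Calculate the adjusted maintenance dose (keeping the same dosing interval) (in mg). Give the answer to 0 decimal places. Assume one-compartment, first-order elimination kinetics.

562 mg

To keep the same average steady-state level, dosing rate must scale with clearance.
CL ratio = 34.9 / 100 = 0.3490
New dose (same interval) = 1610 × 0.3490 = 561.9 mg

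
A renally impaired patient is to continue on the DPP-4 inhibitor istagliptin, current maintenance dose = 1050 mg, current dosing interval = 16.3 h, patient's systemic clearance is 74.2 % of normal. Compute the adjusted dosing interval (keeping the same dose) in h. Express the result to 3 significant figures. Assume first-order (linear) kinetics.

To keep the same average steady-state level, dosing rate must scale with clearance.
CL ratio = 74.2 / 100 = 0.7420
New interval (same dose) = 16.3 / 0.7420 = 21.97 h

22.0 h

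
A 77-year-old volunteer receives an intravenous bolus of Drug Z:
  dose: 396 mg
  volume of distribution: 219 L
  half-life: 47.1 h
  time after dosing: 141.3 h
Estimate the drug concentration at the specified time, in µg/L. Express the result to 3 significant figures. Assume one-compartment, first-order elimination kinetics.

226 µg/L

C₀ = Dose / Vd = 396.0 / 219 = 1.808 mg/L
k = ln2 / t½ = 0.693147 / 47.1 = 0.01472 h⁻¹
t / t½ = 141.3 / 47.1 = 3 half-lives
C = C₀ × (1/2)^3 = 1.808 × 0.1250 = 0.2260 mg/L
Convert: 0.2260 mg/L × 1000 = 226.0 µg/L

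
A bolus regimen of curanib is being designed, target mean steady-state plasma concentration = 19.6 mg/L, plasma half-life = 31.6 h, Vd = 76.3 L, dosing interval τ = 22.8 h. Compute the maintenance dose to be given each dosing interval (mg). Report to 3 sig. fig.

k = ln2 / t½ = 0.693147 / 31.6 = 0.02194 h⁻¹
CL = k × Vd = 0.02194 × 76.3 = 1.674 L/h
At steady state, Dose/τ = Css × CL.
Dose = Css × CL × τ = 19.6 × 1.674 × 22.8 = 748.1 mg

748 mg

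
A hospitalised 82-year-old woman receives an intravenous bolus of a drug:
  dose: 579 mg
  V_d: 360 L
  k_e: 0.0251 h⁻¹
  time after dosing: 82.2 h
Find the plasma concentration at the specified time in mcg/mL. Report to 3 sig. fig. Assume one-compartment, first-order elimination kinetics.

0.204 mcg/mL

C₀ = Dose / Vd = 579.0 / 360 = 1.608 mg/L
C = C₀ · e^(−k·t) = 1.608 × e^(−0.02510 × 82.2)
  = 1.608 × 0.1270 = 0.2042 mg/L
(0.2042 mg/L = 0.2042 mcg/mL)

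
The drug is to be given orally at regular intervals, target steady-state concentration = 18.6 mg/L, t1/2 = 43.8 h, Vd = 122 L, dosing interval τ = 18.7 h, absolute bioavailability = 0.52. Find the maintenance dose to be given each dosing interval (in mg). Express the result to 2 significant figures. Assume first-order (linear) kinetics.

k = ln2 / t½ = 0.693147 / 43.8 = 0.01583 h⁻¹
CL = k × Vd = 0.01583 × 122 = 1.931 L/h
At steady state, F × (Dose/τ) = Css × CL.
Dose = Css × CL × τ / F = 18.6 × 1.931 × 18.7 / 0.52 = 1292 mg

1300 mg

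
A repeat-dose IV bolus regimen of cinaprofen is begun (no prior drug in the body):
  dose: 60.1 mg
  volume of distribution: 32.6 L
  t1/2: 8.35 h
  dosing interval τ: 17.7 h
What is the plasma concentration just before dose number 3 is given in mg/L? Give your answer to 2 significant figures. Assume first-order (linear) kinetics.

C₀ per dose = Dose / Vd = 60.1 / 32.6 = 1.844 mg/L
k = ln2 / t½ = 0.693147 / 8.35 = 0.08301 h⁻¹
Fraction remaining after one interval: r = e^(−kτ) = e^(−0.08301 × 17.7) = 0.2301
Before dose 3, 2 doses have been given (aged 1τ, 2τ).
C_trough = C₀ × (r + r²) = 1.844 × (0.2301 + 0.05295) = 0.5219 mg/L

0.52 mg/L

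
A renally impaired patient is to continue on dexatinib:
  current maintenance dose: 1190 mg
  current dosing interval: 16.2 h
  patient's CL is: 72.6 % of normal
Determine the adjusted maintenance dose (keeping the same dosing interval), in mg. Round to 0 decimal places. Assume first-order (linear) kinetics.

To keep the same average steady-state level, dosing rate must scale with clearance.
CL ratio = 72.6 / 100 = 0.7260
New dose (same interval) = 1190 × 0.7260 = 863.9 mg

864 mg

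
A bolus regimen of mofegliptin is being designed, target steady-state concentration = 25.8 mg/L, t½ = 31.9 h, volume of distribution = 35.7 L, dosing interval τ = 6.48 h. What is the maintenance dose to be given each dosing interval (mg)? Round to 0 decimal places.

130 mg

k = ln2 / t½ = 0.693147 / 31.9 = 0.02173 h⁻¹
CL = k × Vd = 0.02173 × 35.7 = 0.7758 L/h
At steady state, Dose/τ = Css × CL.
Dose = Css × CL × τ = 25.8 × 0.7758 × 6.48 = 129.7 mg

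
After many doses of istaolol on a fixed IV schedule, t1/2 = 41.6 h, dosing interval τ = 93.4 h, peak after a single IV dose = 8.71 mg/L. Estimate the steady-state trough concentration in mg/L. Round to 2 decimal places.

2.33 mg/L

k = ln2 / t½ = 0.693147 / 41.6 = 0.01666 h⁻¹
e^(−kτ) = e^(−0.01666 × 93.4) = 0.2110
Accumulation ratio R = 1 / (1 − e^(−kτ)) = 1 / (1 − 0.2110) = 1.267
Steady-state trough = C₀ × R × e^(−kτ) = 8.71 × 1.267 × 0.2110 = 2.329 mg/L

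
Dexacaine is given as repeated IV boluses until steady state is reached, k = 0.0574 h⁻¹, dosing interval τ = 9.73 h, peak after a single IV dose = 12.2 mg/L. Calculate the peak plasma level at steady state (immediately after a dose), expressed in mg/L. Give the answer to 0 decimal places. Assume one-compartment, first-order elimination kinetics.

e^(−kτ) = e^(−0.05740 × 9.73) = 0.5721
Accumulation ratio R = 1 / (1 − e^(−kτ)) = 1 / (1 − 0.5721) = 2.337
Steady-state peak = C₀ × R = 12.2 × 2.337 = 28.51 mg/L

29 mg/L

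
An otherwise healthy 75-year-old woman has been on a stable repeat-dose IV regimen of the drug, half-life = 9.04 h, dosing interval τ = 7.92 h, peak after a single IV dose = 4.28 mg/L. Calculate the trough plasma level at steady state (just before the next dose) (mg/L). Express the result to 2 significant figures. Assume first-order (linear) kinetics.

k = ln2 / t½ = 0.693147 / 9.04 = 0.07668 h⁻¹
e^(−kτ) = e^(−0.07668 × 7.92) = 0.5448
Accumulation ratio R = 1 / (1 − e^(−kτ)) = 1 / (1 − 0.5448) = 2.197
Steady-state trough = C₀ × R × e^(−kτ) = 4.28 × 2.197 × 0.5448 = 5.123 mg/L

5.1 mg/L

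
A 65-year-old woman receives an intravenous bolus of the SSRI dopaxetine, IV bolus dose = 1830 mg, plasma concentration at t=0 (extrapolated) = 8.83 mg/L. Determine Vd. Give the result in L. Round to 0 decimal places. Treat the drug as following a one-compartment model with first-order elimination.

Vd = Dose / C₀ = 1830 / 8.83 = 207.2 L

207 L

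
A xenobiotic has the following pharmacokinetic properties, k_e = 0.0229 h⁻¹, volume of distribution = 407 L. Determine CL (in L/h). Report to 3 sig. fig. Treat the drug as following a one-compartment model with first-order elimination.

9.32 L/h

CL = k × Vd = 0.0229 × 407 = 9.320 L/h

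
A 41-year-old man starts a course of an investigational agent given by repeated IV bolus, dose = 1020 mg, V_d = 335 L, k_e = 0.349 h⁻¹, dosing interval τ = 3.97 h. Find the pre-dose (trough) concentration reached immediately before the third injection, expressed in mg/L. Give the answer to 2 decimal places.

C₀ per dose = Dose / Vd = 1020 / 335 = 3.045 mg/L
Fraction remaining after one interval: r = e^(−kτ) = e^(−0.3490 × 3.97) = 0.2502
Before dose 3, 2 doses have been given (aged 1τ, 2τ).
C_trough = C₀ × (r + r²) = 3.045 × (0.2502 + 0.06260) = 0.9525 mg/L

0.95 mg/L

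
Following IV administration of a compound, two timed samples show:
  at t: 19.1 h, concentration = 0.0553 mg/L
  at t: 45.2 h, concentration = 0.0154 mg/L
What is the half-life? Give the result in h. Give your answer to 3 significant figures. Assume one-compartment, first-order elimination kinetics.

14.2 h

k = ln(C₁/C₂) / (t₂ − t₁) = ln(0.0553/0.0154) / (45.2 − 19.1)
  = 1.278 / 26.10 = 0.04897 h⁻¹
t½ = ln2 / k = 0.693147 / 0.04897 = 14.15 h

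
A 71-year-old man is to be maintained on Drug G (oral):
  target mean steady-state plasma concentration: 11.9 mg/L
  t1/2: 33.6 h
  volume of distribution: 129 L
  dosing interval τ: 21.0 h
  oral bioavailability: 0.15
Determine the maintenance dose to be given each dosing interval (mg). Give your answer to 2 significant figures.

4400 mg

k = ln2 / t½ = 0.693147 / 33.6 = 0.02063 h⁻¹
CL = k × Vd = 0.02063 × 129 = 2.661 L/h
At steady state, F × (Dose/τ) = Css × CL.
Dose = Css × CL × τ / F = 11.9 × 2.661 × 21.0 / 0.15 = 4433 mg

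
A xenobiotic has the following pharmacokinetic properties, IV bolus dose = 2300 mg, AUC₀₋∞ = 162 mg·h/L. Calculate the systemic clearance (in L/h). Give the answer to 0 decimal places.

14 L/h

CL = Dose / AUC = 2300 / 162 = 14.20 L/h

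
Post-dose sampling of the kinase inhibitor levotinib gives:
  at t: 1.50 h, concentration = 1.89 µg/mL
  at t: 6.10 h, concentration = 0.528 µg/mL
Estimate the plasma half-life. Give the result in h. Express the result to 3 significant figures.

2.50 h

k = ln(C₁/C₂) / (t₂ − t₁) = ln(1.89/0.528) / (6.10 − 1.50)
  = 1.275 / 4.600 = 0.2772 h⁻¹
t½ = ln2 / k = 0.693147 / 0.2772 = 2.501 h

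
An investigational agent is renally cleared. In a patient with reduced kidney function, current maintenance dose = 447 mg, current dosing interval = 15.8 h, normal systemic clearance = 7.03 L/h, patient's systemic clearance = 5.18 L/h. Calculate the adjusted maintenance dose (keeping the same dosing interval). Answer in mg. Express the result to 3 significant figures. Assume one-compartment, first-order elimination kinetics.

329 mg

To keep the same average steady-state level, dosing rate must scale with clearance.
CL ratio = 5.18 / 7.03 = 0.7368
New dose (same interval) = 447 × 0.7368 = 329.3 mg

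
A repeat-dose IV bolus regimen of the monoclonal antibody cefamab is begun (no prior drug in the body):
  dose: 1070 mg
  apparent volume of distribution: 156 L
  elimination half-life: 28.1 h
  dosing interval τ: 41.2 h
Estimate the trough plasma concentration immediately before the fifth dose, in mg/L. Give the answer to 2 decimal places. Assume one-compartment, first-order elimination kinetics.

C₀ per dose = Dose / Vd = 1070 / 156 = 6.859 mg/L
k = ln2 / t½ = 0.693147 / 28.1 = 0.02467 h⁻¹
Fraction remaining after one interval: r = e^(−kτ) = e^(−0.02467 × 41.2) = 0.3619
Before dose 5, 4 doses have been given (aged 1τ, 2τ, 3τ, 4τ).
C_trough = C₀ × (r + r² + … + r^4) = C₀ × r(1−r^4)/(1−r)
        = 6.859 × 0.3619 × (1 − 0.01715) / (1 − 0.3619) = 3.823 mg/L

3.82 mg/L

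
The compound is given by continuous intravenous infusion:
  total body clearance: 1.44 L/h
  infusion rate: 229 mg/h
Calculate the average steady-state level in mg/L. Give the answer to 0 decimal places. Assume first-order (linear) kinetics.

159 mg/L

At steady state Css = R₀ / CL = 229 / 1.440 = 159.0 mg/L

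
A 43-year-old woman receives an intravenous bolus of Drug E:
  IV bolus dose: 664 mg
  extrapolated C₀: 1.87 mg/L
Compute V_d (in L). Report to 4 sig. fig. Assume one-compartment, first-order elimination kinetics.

355.1 L

Vd = Dose / C₀ = 664.0 / 1.87 = 355.1 L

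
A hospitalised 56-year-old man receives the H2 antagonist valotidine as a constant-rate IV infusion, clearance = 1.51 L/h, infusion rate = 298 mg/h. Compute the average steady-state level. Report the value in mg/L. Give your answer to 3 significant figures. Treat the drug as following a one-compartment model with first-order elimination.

At steady state Css = R₀ / CL = 298 / 1.510 = 197.4 mg/L

197 mg/L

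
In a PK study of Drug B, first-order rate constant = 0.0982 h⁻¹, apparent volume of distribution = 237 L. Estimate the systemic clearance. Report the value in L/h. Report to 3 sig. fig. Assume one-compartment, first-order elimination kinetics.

CL = k × Vd = 0.0982 × 237 = 23.27 L/h

23.3 L/h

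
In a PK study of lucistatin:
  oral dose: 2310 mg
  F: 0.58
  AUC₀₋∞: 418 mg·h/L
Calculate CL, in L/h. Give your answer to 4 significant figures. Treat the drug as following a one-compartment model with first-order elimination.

3.205 L/h

CL = F·Dose / AUC = 0.58 × 2310 / 418 = 3.205 L/h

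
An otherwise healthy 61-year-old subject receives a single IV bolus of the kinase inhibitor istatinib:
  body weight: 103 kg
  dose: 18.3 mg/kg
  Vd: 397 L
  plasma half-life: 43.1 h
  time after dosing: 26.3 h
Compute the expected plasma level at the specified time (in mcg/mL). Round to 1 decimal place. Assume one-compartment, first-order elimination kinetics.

3.1 mcg/mL

Total dose = 18.3 × 103 = 1885 mg
C₀ = Dose / Vd = 1885 / 397 = 4.748 mg/L
k = ln2 / t½ = 0.693147 / 43.1 = 0.01608 h⁻¹
C = C₀ · e^(−k·t) = 4.748 × e^(−0.01608 × 26.3)
  = 4.748 × 0.6551 = 3.110 mg/L
(3.110 mg/L = 3.110 mcg/mL)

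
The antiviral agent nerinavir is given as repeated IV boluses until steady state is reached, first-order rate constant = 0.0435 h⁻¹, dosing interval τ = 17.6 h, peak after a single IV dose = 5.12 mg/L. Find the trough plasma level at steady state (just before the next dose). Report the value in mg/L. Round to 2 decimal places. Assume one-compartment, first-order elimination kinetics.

e^(−kτ) = e^(−0.04350 × 17.6) = 0.4651
Accumulation ratio R = 1 / (1 − e^(−kτ)) = 1 / (1 − 0.4651) = 1.870
Steady-state trough = C₀ × R × e^(−kτ) = 5.12 × 1.870 × 0.4651 = 4.453 mg/L

4.45 mg/L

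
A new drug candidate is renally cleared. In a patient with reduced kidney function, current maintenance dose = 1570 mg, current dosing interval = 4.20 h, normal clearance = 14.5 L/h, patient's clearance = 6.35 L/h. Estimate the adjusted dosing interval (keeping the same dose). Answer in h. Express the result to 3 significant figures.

9.59 h

To keep the same average steady-state level, dosing rate must scale with clearance.
CL ratio = 6.35 / 14.5 = 0.4379
New interval (same dose) = 4.20 / 0.4379 = 9.591 h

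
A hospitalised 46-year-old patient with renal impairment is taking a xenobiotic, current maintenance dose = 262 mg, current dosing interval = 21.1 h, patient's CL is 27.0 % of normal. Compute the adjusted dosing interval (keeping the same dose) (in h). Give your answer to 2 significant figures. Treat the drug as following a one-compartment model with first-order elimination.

To keep the same average steady-state level, dosing rate must scale with clearance.
CL ratio = 27.0 / 100 = 0.2700
New interval (same dose) = 21.1 / 0.2700 = 78.15 h

78 h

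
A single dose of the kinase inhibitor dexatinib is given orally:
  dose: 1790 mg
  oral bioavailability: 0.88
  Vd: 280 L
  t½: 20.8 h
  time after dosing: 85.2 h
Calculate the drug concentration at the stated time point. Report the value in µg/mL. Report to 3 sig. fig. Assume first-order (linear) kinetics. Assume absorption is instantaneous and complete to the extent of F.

Amount reaching circulation = F × Dose = 0.88 × 1790 = 1575 mg
C₀ = F·Dose / Vd = 1575 / 280 = 5.625 mg/L
k = ln2 / t½ = 0.693147 / 20.8 = 0.03332 h⁻¹
C = C₀ · e^(−k·t) = 5.625 × e^(−0.03332 × 85.2)
  = 5.625 × 0.05849 = 0.3290 mg/L
(0.3290 mg/L = 0.3290 µg/mL)

0.329 µg/mL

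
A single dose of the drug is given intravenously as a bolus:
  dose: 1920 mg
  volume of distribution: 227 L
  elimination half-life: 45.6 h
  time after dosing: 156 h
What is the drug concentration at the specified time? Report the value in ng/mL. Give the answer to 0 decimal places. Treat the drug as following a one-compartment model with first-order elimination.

C₀ = Dose / Vd = 1920 / 227 = 8.458 mg/L
k = ln2 / t½ = 0.693147 / 45.6 = 0.01520 h⁻¹
C = C₀ · e^(−k·t) = 8.458 × e^(−0.01520 × 156)
  = 8.458 × 0.09337 = 0.7897 mg/L
Convert: 0.7897 mg/L × 1000 = 789.7 ng/mL

790 ng/mL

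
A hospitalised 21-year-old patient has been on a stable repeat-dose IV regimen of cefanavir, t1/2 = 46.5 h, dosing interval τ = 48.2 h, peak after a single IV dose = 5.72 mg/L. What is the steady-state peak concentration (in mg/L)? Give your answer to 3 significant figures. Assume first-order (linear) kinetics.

k = ln2 / t½ = 0.693147 / 46.5 = 0.01491 h⁻¹
e^(−kτ) = e^(−0.01491 × 48.2) = 0.4874
Accumulation ratio R = 1 / (1 − e^(−kτ)) = 1 / (1 − 0.4874) = 1.951
Steady-state peak = C₀ × R = 5.72 × 1.951 = 11.16 mg/L

11.2 mg/L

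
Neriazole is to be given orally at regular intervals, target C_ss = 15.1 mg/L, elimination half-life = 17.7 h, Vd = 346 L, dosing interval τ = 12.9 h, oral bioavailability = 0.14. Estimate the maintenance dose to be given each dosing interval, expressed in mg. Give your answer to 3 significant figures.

18900 mg

k = ln2 / t½ = 0.693147 / 17.7 = 0.03916 h⁻¹
CL = k × Vd = 0.03916 × 346 = 13.55 L/h
At steady state, F × (Dose/τ) = Css × CL.
Dose = Css × CL × τ / F = 15.1 × 13.55 × 12.9 / 0.14 = 18850 mg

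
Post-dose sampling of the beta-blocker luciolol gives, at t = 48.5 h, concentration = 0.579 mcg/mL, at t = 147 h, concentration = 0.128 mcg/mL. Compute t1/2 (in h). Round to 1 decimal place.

45.2 h

k = ln(C₁/C₂) / (t₂ − t₁) = ln(0.579/0.128) / (147 − 48.5)
  = 1.509 / 98.50 = 0.01532 h⁻¹
t½ = ln2 / k = 0.693147 / 0.01532 = 45.24 h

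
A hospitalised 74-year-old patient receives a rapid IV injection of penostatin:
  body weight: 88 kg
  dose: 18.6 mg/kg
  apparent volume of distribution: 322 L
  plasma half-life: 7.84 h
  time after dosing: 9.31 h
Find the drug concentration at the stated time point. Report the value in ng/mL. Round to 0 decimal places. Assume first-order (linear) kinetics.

2232 ng/mL

Total dose = 18.6 × 88 = 1637 mg
C₀ = Dose / Vd = 1637 / 322 = 5.084 mg/L
k = ln2 / t½ = 0.693147 / 7.84 = 0.08841 h⁻¹
C = C₀ · e^(−k·t) = 5.084 × e^(−0.08841 × 9.31)
  = 5.084 × 0.4391 = 2.232 mg/L
Convert: 2.232 mg/L × 1000 = 2232 ng/mL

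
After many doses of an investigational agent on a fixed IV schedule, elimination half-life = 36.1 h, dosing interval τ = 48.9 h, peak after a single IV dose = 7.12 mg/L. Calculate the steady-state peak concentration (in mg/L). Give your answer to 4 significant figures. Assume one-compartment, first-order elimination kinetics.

11.69 mg/L

k = ln2 / t½ = 0.693147 / 36.1 = 0.01920 h⁻¹
e^(−kτ) = e^(−0.01920 × 48.9) = 0.3911
Accumulation ratio R = 1 / (1 − e^(−kτ)) = 1 / (1 − 0.3911) = 1.642
Steady-state peak = C₀ × R = 7.12 × 1.642 = 11.69 mg/L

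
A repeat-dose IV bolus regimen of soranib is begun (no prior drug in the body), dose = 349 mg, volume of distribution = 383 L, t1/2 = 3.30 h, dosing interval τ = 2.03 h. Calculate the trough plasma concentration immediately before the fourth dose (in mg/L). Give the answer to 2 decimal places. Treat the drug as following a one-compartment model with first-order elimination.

C₀ per dose = Dose / Vd = 349 / 383 = 0.9112 mg/L
k = ln2 / t½ = 0.693147 / 3.30 = 0.2100 h⁻¹
Fraction remaining after one interval: r = e^(−kτ) = e^(−0.2100 × 2.03) = 0.6529
Before dose 4, 3 doses have been given (aged 1τ, 2τ, 3τ).
C_trough = C₀ × (r + r² + … + r^3) = C₀ × r(1−r^3)/(1−r)
        = 0.9112 × 0.6529 × (1 − 0.2783) / (1 − 0.6529) = 1.237 mg/L

1.24 mg/L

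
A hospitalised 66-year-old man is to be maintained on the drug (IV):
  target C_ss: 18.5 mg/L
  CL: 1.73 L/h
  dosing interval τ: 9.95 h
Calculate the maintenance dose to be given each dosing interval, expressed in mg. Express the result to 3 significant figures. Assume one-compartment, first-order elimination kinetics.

At steady state, Dose/τ = Css × CL.
Dose = Css × CL × τ = 18.5 × 1.730 × 9.95 = 318.4 mg

318 mg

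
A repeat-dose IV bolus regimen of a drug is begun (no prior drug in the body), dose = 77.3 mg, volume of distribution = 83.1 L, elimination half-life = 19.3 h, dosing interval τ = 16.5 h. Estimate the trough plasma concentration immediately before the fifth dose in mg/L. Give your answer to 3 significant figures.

C₀ per dose = Dose / Vd = 77.3 / 83.1 = 0.9302 mg/L
k = ln2 / t½ = 0.693147 / 19.3 = 0.03591 h⁻¹
Fraction remaining after one interval: r = e^(−kτ) = e^(−0.03591 × 16.5) = 0.5529
Before dose 5, 4 doses have been given (aged 1τ, 2τ, 3τ, 4τ).
C_trough = C₀ × (r + r² + … + r^4) = C₀ × r(1−r^4)/(1−r)
        = 0.9302 × 0.5529 × (1 − 0.09345) / (1 − 0.5529) = 1.043 mg/L

1.04 mg/L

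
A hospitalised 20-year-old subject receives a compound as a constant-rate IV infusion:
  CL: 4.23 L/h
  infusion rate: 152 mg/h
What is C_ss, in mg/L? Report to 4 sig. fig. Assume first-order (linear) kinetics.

35.93 mg/L

At steady state Css = R₀ / CL = 152 / 4.230 = 35.93 mg/L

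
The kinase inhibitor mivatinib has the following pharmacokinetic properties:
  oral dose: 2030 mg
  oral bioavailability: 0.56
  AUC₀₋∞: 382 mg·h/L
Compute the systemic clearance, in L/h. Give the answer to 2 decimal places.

CL = F·Dose / AUC = 0.56 × 2030 / 382 = 2.976 L/h

2.98 L/h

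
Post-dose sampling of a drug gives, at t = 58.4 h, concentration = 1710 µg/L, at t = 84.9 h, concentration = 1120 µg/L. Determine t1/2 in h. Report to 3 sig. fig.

k = ln(C₁/C₂) / (t₂ − t₁) = ln(1710/1120) / (84.9 − 58.4)
  = 0.4232 / 26.50 = 0.01597 h⁻¹
t½ = ln2 / k = 0.693147 / 0.01597 = 43.40 h

43.4 h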